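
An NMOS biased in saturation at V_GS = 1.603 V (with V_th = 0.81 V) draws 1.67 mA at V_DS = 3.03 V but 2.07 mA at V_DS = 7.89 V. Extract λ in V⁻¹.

With V_GS fixed, I_D ∝ (1 + λ V_DS) in saturation, so I_D2/I_D1 = (1 + λ V_DS2)/(1 + λ V_DS1).
2.07/1.67 = 1.24 = (1 + 7.89 λ)/(1 + 3.03 λ).
Solving: λ (I_D1 V_DS2 − I_D2 V_DS1) = I_D2 − I_D1, so λ = (2.07 − 1.67) / (1.67 × 7.89 − 2.07 × 3.03) = 0.4 / 6.9 = 0.0579 V⁻¹.

λ = 0.0579 V⁻¹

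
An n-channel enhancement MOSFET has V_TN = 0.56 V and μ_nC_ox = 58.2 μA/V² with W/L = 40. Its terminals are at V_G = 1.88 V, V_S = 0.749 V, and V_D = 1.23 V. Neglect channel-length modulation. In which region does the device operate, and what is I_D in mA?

Triode; I_D = 0.370 mA

V_GS = V_G − V_S = 1.88 − 0.749 = 1.13 V; V_DS = V_D − V_S = 1.23 − 0.749 = 0.481 V.
k_n = μ_nC_ox · (W/L) = 2.328 mA/V².
V_ov = V_GS − V_TN = 1.13 − 0.56 = 0.571 V.
Since V_DS = 0.481 V < V_ov = 0.571 V, the device is in the triode region.
I_D = k_n [V_ov · V_DS − ½ V_DS²] = 2.328 × [0.571 × 0.481 − 0.5 × 0.481²] = 0.37 mA.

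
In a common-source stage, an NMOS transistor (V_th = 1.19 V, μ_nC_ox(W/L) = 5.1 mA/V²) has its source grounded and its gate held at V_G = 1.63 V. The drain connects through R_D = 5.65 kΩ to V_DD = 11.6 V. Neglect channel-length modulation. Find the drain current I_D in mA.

I_D = 0.494 mA

V_GS = V_G = 1.63 V, so V_ov = 1.63 − 1.19 = 0.44 V.
Assume saturation: I_D = ½ k_n V_ov² = 0.5 × 5.1 × 0.44² = 0.494 mA, giving V_DS = V_DD − I_D R_D = 11.6 − 0.494 × 5.65 = 8.81 V.
V_DS = 8.81 V ≥ V_ov = 0.44 V, confirming saturation.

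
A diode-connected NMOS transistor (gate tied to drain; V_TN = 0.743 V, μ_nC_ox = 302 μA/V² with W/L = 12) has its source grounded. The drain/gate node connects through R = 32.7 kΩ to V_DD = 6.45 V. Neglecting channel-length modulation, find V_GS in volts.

With gate tied to drain, V_GS = V_DS ≥ V_GS − V_TN, so the device is in saturation.
k_n = μ_nC_ox · (W/L) = 3.624 mA/V².
KCL at the drain: ½ k_n (V_GS − V_TN)² = (V_DD − V_GS)/R.
Let x = V_GS − 0.743. Then 59.3 x² + x − 5.707 = 0, giving x = 0.302 V (positive root), so V_GS = 1.05 V.
I_D = (V_DD − V_GS)/R = (6.45 − 1.05) / 32.7 = 0.165 mA.

V_GS = 1.05 V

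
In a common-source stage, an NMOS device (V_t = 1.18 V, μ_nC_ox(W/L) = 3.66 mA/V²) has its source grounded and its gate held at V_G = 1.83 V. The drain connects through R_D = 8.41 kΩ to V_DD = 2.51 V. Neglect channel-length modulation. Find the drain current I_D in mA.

I_D = 0.283 mA

V_GS = V_G = 1.83 V, so V_ov = 1.83 − 1.18 = 0.65 V.
Assume saturation: I_D = ½ k_n V_ov² = 0.5 × 3.66 × 0.65² = 0.773 mA, giving V_DS = V_DD − I_D R_D = 2.51 − 0.773 × 8.41 = -3.99 V.
But -3.99 V < V_ov = 0.65 V, so the device is actually in triode.
In triode I_D = k_n[V_ov V_DS − ½ V_DS²] and I_D = (V_DD − V_DS)/R_D. Equating: 15.4 V_DS² − 21.01 V_DS + 2.51 = 0, giving V_DS = 0.132 V (the root below V_ov).
I_D = (2.51 − 0.132) / 8.41 = 0.283 mA.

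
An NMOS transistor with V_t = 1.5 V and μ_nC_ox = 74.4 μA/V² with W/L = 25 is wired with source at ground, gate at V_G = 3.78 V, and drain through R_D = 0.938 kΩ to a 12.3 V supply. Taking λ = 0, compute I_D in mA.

I_D = 4.83 mA

V_GS = V_G = 3.78 V, so V_ov = 3.78 − 1.5 = 2.28 V.
k_n = μ_nC_ox · (W/L) = 1.86 mA/V².
Assume saturation: I_D = ½ k_n V_ov² = 0.5 × 1.86 × 2.28² = 4.83 mA, giving V_DS = V_DD − I_D R_D = 12.3 − 4.83 × 0.938 = 7.77 V.
V_DS = 7.77 V ≥ V_ov = 2.28 V, confirming saturation.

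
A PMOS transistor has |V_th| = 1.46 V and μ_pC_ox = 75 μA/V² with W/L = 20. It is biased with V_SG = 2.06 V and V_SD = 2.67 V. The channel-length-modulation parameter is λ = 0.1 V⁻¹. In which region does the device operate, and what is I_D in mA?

Saturation; I_D = 0.342 mA

k_p = μ_pC_ox · (W/L) = 1.5 mA/V².
V_ov = V_SG − |V_th| = 2.06 − 1.46 = 0.6 V.
Since V_SD = 2.67 V ≥ V_ov = 0.6 V, the device is in saturation.
I_D = ½ k_p V_ov² (1 + λ V_SD) = 0.5 × 1.5 × 0.6² × (1 + 0.1 × 2.67) = 0.342 mA.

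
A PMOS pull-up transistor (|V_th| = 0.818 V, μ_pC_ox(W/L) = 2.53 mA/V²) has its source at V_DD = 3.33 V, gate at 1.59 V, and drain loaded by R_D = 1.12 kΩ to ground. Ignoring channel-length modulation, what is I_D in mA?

I_D = 1.08 mA

V_SG = V_DD − V_G = 3.33 − 1.59 = 1.74 V, so V_ov = 1.74 − 0.818 = 0.922 V.
Assume saturation: I_D = ½ k_p V_ov² = 0.5 × 2.53 × 0.922² = 1.08 mA, giving V_SD = V_DD − I_D R_D = 3.33 − 1.08 × 1.12 = 2.13 V.
V_SD = 2.13 V ≥ V_ov = 0.922 V, confirming saturation.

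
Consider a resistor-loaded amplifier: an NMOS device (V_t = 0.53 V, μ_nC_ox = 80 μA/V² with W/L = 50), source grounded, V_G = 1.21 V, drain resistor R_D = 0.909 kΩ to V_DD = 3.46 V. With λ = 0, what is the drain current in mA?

V_GS = V_G = 1.21 V, so V_ov = 1.21 − 0.53 = 0.68 V.
k_n = μ_nC_ox · (W/L) = 4 mA/V².
Assume saturation: I_D = ½ k_n V_ov² = 0.5 × 4 × 0.68² = 0.925 mA, giving V_DS = V_DD − I_D R_D = 3.46 − 0.925 × 0.909 = 2.62 V.
V_DS = 2.62 V ≥ V_ov = 0.68 V, confirming saturation.

I_D = 0.925 mA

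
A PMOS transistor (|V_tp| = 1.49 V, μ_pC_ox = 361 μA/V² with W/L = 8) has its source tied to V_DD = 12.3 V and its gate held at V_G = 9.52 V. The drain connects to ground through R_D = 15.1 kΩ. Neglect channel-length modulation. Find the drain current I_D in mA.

V_SG = V_DD − V_G = 12.3 − 9.52 = 2.78 V, so V_ov = 2.78 − 1.49 = 1.29 V.
k_p = μ_pC_ox · (W/L) = 2.888 mA/V².
Assume saturation: I_D = ½ k_p V_ov² = 0.5 × 2.888 × 1.29² = 2.4 mA, giving V_SD = V_DD − I_D R_D = 12.3 − 2.4 × 15.1 = -24 V.
But -24 V < V_ov = 1.29 V, so the device is actually in triode.
In triode I_D = k_p[V_ov V_SD − ½ V_SD²] and I_D = (V_DD − V_SD)/R_D. Equating: 21.8 V_SD² − 57.26 V_SD + 12.3 = 0, giving V_SD = 0.236 V (the root below V_ov).
I_D = (12.3 − 0.236) / 15.1 = 0.799 mA.

I_D = 0.799 mA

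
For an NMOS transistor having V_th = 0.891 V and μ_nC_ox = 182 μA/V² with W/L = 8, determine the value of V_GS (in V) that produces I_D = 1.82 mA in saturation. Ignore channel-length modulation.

k_n = μ_nC_ox · (W/L) = 1.456 mA/V².
In saturation I_D = ½ k_n (V_GS − V_th)², so V_GS − V_th = √(2 I_D / k_n) = √(2 × 1.82 / 1.456) = 1.58 V.
V_GS = 0.891 + 1.58 = 2.47 V.

V_GS = 2.47 V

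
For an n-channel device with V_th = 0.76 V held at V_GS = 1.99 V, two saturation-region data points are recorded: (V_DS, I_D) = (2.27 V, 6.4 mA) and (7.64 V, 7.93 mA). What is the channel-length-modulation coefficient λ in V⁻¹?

With V_GS fixed, I_D ∝ (1 + λ V_DS) in saturation, so I_D2/I_D1 = (1 + λ V_DS2)/(1 + λ V_DS1).
7.93/6.4 = 1.239 = (1 + 7.64 λ)/(1 + 2.27 λ).
Solving: λ (I_D1 V_DS2 − I_D2 V_DS1) = I_D2 − I_D1, so λ = (7.93 − 6.4) / (6.4 × 7.64 − 7.93 × 2.27) = 1.53 / 30.9 = 0.0495 V⁻¹.

λ = 0.0495 V⁻¹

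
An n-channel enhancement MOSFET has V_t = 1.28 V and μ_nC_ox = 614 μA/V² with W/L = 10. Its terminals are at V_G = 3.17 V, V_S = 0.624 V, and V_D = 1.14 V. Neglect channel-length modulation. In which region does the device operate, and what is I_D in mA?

Triode; I_D = 3.19 mA

V_GS = V_G − V_S = 3.17 − 0.624 = 2.55 V; V_DS = V_D − V_S = 1.14 − 0.624 = 0.516 V.
k_n = μ_nC_ox · (W/L) = 6.14 mA/V².
V_ov = V_GS − V_t = 2.55 − 1.28 = 1.27 V.
Since V_DS = 0.516 V < V_ov = 1.27 V, the device is in the triode region.
I_D = k_n [V_ov · V_DS − ½ V_DS²] = 6.14 × [1.27 × 0.516 − 0.5 × 0.516²] = 3.19 mA.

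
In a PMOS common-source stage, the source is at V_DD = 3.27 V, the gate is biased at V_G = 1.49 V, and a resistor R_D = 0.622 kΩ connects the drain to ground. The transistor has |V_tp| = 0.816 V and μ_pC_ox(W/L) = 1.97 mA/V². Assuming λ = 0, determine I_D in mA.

V_SG = V_DD − V_G = 3.27 − 1.49 = 1.78 V, so V_ov = 1.78 − 0.816 = 0.964 V.
Assume saturation: I_D = ½ k_p V_ov² = 0.5 × 1.97 × 0.964² = 0.915 mA, giving V_SD = V_DD − I_D R_D = 3.27 − 0.915 × 0.622 = 2.7 V.
V_SD = 2.7 V ≥ V_ov = 0.964 V, confirming saturation.

I_D = 0.915 mA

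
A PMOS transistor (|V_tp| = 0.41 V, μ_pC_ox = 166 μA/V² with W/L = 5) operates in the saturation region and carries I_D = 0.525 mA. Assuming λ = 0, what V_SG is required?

k_p = μ_pC_ox · (W/L) = 0.83 mA/V².
In saturation I_D = ½ k_p (V_SG − |V_tp|)², so V_SG − |V_tp| = √(2 I_D / k_p) = √(2 × 0.525 / 0.83) = 1.12 V.
V_SG = 0.41 + 1.12 = 1.53 V.

V_SG = 1.53 V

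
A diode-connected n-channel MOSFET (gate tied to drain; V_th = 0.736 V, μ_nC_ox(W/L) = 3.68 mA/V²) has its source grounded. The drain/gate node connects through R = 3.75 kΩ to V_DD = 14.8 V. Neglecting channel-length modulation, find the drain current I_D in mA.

I_D = 3.39 mA

With gate tied to drain, V_GS = V_DS ≥ V_GS − V_th, so the device is in saturation.
KCL at the drain: ½ k_n (V_GS − V_th)² = (V_DD − V_GS)/R.
Let x = V_GS − 0.736. Then 6.9 x² + x − 14.06 = 0, giving x = 1.36 V (positive root), so V_GS = 2.09 V.
I_D = (V_DD − V_GS)/R = (14.8 − 2.09) / 3.75 = 3.39 mA.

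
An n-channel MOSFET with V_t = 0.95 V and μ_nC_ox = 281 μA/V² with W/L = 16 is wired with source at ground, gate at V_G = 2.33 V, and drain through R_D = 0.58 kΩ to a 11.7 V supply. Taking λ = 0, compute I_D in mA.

I_D = 4.28 mA

V_GS = V_G = 2.33 V, so V_ov = 2.33 − 0.95 = 1.38 V.
k_n = μ_nC_ox · (W/L) = 4.496 mA/V².
Assume saturation: I_D = ½ k_n V_ov² = 0.5 × 4.496 × 1.38² = 4.28 mA, giving V_DS = V_DD − I_D R_D = 11.7 − 4.28 × 0.58 = 9.22 V.
V_DS = 9.22 V ≥ V_ov = 1.38 V, confirming saturation.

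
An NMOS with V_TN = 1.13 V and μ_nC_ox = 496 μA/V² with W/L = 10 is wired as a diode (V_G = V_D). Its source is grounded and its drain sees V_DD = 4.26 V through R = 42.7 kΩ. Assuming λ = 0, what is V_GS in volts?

V_GS = 1.30 V

With gate tied to drain, V_GS = V_DS ≥ V_GS − V_TN, so the device is in saturation.
k_n = μ_nC_ox · (W/L) = 4.96 mA/V².
KCL at the drain: ½ k_n (V_GS − V_TN)² = (V_DD − V_GS)/R.
Let x = V_GS − 1.13. Then 106 x² + x − 3.13 = 0, giving x = 0.167 V (positive root), so V_GS = 1.3 V.
I_D = (V_DD − V_GS)/R = (4.26 − 1.3) / 42.7 = 0.0694 mA.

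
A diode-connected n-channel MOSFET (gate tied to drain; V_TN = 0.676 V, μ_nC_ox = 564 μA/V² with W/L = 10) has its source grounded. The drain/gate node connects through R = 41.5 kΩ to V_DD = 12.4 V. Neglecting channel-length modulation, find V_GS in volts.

V_GS = 0.988 V

With gate tied to drain, V_GS = V_DS ≥ V_GS − V_TN, so the device is in saturation.
k_n = μ_nC_ox · (W/L) = 5.64 mA/V².
KCL at the drain: ½ k_n (V_GS − V_TN)² = (V_DD − V_GS)/R.
Let x = V_GS − 0.676. Then 117 x² + x − 11.72 = 0, giving x = 0.312 V (positive root), so V_GS = 0.988 V.
I_D = (V_DD − V_GS)/R = (12.4 − 0.988) / 41.5 = 0.275 mA.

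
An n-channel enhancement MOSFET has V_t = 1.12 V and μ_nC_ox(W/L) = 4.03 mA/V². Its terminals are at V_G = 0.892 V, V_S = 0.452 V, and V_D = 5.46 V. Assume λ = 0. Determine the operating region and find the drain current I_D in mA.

Cutoff; I_D = 0 mA

V_GS = V_G − V_S = 0.892 − 0.452 = 0.44 V; V_DS = V_D − V_S = 5.46 − 0.452 = 5.01 V.
V_GS = 0.44 V < V_t = 1.12 V, so the transistor is in cutoff.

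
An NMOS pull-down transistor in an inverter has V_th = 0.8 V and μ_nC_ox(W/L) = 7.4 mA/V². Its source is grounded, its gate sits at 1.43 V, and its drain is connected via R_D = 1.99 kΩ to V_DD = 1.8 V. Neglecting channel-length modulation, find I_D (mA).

V_GS = V_G = 1.43 V, so V_ov = 1.43 − 0.8 = 0.63 V.
Assume saturation: I_D = ½ k_n V_ov² = 0.5 × 7.4 × 0.63² = 1.47 mA, giving V_DS = V_DD − I_D R_D = 1.8 − 1.47 × 1.99 = -1.12 V.
But -1.12 V < V_ov = 0.63 V, so the device is actually in triode.
In triode I_D = k_n[V_ov V_DS − ½ V_DS²] and I_D = (V_DD − V_DS)/R_D. Equating: 7.36 V_DS² − 10.28 V_DS + 1.8 = 0, giving V_DS = 0.205 V (the root below V_ov).
I_D = (1.8 − 0.205) / 1.99 = 0.801 mA.

I_D = 0.801 mA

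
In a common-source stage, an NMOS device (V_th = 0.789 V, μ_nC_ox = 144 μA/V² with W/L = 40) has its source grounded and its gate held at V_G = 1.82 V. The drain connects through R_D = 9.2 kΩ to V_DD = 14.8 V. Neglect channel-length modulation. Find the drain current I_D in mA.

I_D = 1.57 mA

V_GS = V_G = 1.82 V, so V_ov = 1.82 − 0.789 = 1.03 V.
k_n = μ_nC_ox · (W/L) = 5.76 mA/V².
Assume saturation: I_D = ½ k_n V_ov² = 0.5 × 5.76 × 1.03² = 3.06 mA, giving V_DS = V_DD − I_D R_D = 14.8 − 3.06 × 9.2 = -13.4 V.
But -13.4 V < V_ov = 1.03 V, so the device is actually in triode.
In triode I_D = k_n[V_ov V_DS − ½ V_DS²] and I_D = (V_DD − V_DS)/R_D. Equating: 26.5 V_DS² − 55.63 V_DS + 14.8 = 0, giving V_DS = 0.313 V (the root below V_ov).
I_D = (14.8 − 0.313) / 9.2 = 1.57 mA.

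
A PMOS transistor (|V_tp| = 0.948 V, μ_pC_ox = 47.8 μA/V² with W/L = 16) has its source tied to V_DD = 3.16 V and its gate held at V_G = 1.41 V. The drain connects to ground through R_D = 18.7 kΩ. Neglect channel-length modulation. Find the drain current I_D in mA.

I_D = 0.153 mA

V_SG = V_DD − V_G = 3.16 − 1.41 = 1.75 V, so V_ov = 1.75 − 0.948 = 0.802 V.
k_p = μ_pC_ox · (W/L) = 0.7648 mA/V².
Assume saturation: I_D = ½ k_p V_ov² = 0.5 × 0.7648 × 0.802² = 0.246 mA, giving V_SD = V_DD − I_D R_D = 3.16 − 0.246 × 18.7 = -1.44 V.
But -1.44 V < V_ov = 0.802 V, so the device is actually in triode.
In triode I_D = k_p[V_ov V_SD − ½ V_SD²] and I_D = (V_DD − V_SD)/R_D. Equating: 7.15 V_SD² − 12.47 V_SD + 3.16 = 0, giving V_SD = 0.308 V (the root below V_ov).
I_D = (3.16 − 0.308) / 18.7 = 0.153 mA.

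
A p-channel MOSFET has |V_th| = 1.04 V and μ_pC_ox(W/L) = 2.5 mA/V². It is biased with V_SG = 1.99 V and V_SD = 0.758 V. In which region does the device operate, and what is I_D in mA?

V_ov = V_SG − |V_th| = 1.99 − 1.04 = 0.95 V.
Since V_SD = 0.758 V < V_ov = 0.95 V, the device is in the triode region.
I_D = k_p [V_ov · V_SD − ½ V_SD²] = 2.5 × [0.95 × 0.758 − 0.5 × 0.758²] = 1.08 mA.

Triode; I_D = 1.08 mA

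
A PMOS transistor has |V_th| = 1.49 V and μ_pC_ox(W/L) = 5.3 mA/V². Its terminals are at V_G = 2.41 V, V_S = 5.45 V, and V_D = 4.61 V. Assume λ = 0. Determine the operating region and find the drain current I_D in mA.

V_SG = V_S − V_G = 5.45 − 2.41 = 3.04 V; V_SD = V_S − V_D = 5.45 − 4.61 = 0.84 V.
V_ov = V_SG − |V_th| = 3.04 − 1.49 = 1.55 V.
Since V_SD = 0.84 V < V_ov = 1.55 V, the device is in the triode region.
I_D = k_p [V_ov · V_SD − ½ V_SD²] = 5.3 × [1.55 × 0.84 − 0.5 × 0.84²] = 5.03 mA.

Triode; I_D = 5.03 mA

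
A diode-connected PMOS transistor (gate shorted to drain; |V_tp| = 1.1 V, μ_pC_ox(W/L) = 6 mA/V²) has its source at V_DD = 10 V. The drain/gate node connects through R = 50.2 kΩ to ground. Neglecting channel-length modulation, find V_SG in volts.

V_SG = 1.34 V

With gate tied to drain, V_SG = V_SD ≥ V_SG − |V_tp|, so the device is in saturation.
KCL at the drain: ½ k_p (V_SG − |V_tp|)² = (V_DD − V_SG)/R.
Let x = V_SG − 1.1. Then 151 x² + x − 8.9 = 0, giving x = 0.24 V (positive root), so V_SG = 1.34 V.
I_D = (V_DD − V_SG)/R = (10 − 1.34) / 50.2 = 0.173 mA.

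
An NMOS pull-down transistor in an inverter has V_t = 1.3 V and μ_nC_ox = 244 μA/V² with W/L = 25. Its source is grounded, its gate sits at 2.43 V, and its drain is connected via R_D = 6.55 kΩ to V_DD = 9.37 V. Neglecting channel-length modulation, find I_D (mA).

I_D = 1.40 mA

V_GS = V_G = 2.43 V, so V_ov = 2.43 − 1.3 = 1.13 V.
k_n = μ_nC_ox · (W/L) = 6.1 mA/V².
Assume saturation: I_D = ½ k_n V_ov² = 0.5 × 6.1 × 1.13² = 3.89 mA, giving V_DS = V_DD − I_D R_D = 9.37 − 3.89 × 6.55 = -16.1 V.
But -16.1 V < V_ov = 1.13 V, so the device is actually in triode.
In triode I_D = k_n[V_ov V_DS − ½ V_DS²] and I_D = (V_DD − V_DS)/R_D. Equating: 20 V_DS² − 46.15 V_DS + 9.37 = 0, giving V_DS = 0.225 V (the root below V_ov).
I_D = (9.37 − 0.225) / 6.55 = 1.4 mA.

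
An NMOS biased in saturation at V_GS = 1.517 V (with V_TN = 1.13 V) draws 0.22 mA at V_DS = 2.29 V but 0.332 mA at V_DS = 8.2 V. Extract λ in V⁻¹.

With V_GS fixed, I_D ∝ (1 + λ V_DS) in saturation, so I_D2/I_D1 = (1 + λ V_DS2)/(1 + λ V_DS1).
0.332/0.22 = 1.509 = (1 + 8.2 λ)/(1 + 2.29 λ).
Solving: λ (I_D1 V_DS2 − I_D2 V_DS1) = I_D2 − I_D1, so λ = (0.332 − 0.22) / (0.22 × 8.2 − 0.332 × 2.29) = 0.112 / 1.04 = 0.107 V⁻¹.

λ = 0.107 V⁻¹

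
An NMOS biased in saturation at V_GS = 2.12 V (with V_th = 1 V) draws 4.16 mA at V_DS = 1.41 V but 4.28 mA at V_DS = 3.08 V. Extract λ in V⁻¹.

λ = 0.0177 V⁻¹

With V_GS fixed, I_D ∝ (1 + λ V_DS) in saturation, so I_D2/I_D1 = (1 + λ V_DS2)/(1 + λ V_DS1).
4.28/4.16 = 1.029 = (1 + 3.08 λ)/(1 + 1.41 λ).
Solving: λ (I_D1 V_DS2 − I_D2 V_DS1) = I_D2 − I_D1, so λ = (4.28 − 4.16) / (4.16 × 3.08 − 4.28 × 1.41) = 0.12 / 6.78 = 0.0177 V⁻¹.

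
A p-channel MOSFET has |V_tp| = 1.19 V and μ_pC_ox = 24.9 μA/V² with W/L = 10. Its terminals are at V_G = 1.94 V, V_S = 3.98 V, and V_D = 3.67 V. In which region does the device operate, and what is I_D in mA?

Triode; I_D = 0.0536 mA

V_SG = V_S − V_G = 3.98 − 1.94 = 2.04 V; V_SD = V_S − V_D = 3.98 − 3.67 = 0.31 V.
k_p = μ_pC_ox · (W/L) = 0.249 mA/V².
V_ov = V_SG − |V_tp| = 2.04 − 1.19 = 0.85 V.
Since V_SD = 0.31 V < V_ov = 0.85 V, the device is in the triode region.
I_D = k_p [V_ov · V_SD − ½ V_SD²] = 0.249 × [0.85 × 0.31 − 0.5 × 0.31²] = 0.0536 mA.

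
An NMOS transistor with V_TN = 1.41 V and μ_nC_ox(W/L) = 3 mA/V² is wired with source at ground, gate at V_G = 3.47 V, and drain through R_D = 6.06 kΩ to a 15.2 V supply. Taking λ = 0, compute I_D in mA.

V_GS = V_G = 3.47 V, so V_ov = 3.47 − 1.41 = 2.06 V.
Assume saturation: I_D = ½ k_n V_ov² = 0.5 × 3 × 2.06² = 6.37 mA, giving V_DS = V_DD − I_D R_D = 15.2 − 6.37 × 6.06 = -23.4 V.
But -23.4 V < V_ov = 2.06 V, so the device is actually in triode.
In triode I_D = k_n[V_ov V_DS − ½ V_DS²] and I_D = (V_DD − V_DS)/R_D. Equating: 9.09 V_DS² − 38.45 V_DS + 15.2 = 0, giving V_DS = 0.441 V (the root below V_ov).
I_D = (15.2 − 0.441) / 6.06 = 2.44 mA.

I_D = 2.44 mA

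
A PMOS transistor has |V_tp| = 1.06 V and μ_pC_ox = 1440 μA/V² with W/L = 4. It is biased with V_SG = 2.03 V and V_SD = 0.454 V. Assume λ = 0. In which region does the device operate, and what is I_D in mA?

Triode; I_D = 1.94 mA

k_p = μ_pC_ox · (W/L) = 5.76 mA/V².
V_ov = V_SG − |V_tp| = 2.03 − 1.06 = 0.97 V.
Since V_SD = 0.454 V < V_ov = 0.97 V, the device is in the triode region.
I_D = k_p [V_ov · V_SD − ½ V_SD²] = 5.76 × [0.97 × 0.454 − 0.5 × 0.454²] = 1.94 mA.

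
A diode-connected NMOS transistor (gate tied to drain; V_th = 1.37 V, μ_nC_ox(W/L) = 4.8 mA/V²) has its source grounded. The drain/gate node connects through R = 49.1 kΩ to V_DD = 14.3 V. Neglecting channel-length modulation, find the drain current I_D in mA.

With gate tied to drain, V_GS = V_DS ≥ V_GS − V_th, so the device is in saturation.
KCL at the drain: ½ k_n (V_GS − V_th)² = (V_DD − V_GS)/R.
Let x = V_GS − 1.37. Then 118 x² + x − 12.93 = 0, giving x = 0.327 V (positive root), so V_GS = 1.7 V.
I_D = (V_DD − V_GS)/R = (14.3 − 1.7) / 49.1 = 0.257 mA.

I_D = 0.257 mA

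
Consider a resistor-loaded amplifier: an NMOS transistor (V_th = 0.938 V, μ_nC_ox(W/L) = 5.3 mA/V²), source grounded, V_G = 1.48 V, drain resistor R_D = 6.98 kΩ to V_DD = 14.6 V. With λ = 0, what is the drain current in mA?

V_GS = V_G = 1.48 V, so V_ov = 1.48 − 0.938 = 0.542 V.
Assume saturation: I_D = ½ k_n V_ov² = 0.5 × 5.3 × 0.542² = 0.778 mA, giving V_DS = V_DD − I_D R_D = 14.6 − 0.778 × 6.98 = 9.17 V.
V_DS = 9.17 V ≥ V_ov = 0.542 V, confirming saturation.

I_D = 0.778 mA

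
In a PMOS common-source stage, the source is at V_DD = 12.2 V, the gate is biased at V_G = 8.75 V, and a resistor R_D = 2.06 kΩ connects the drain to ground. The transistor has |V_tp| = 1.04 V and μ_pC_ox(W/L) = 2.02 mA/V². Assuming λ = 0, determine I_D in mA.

I_D = 5.16 mA

V_SG = V_DD − V_G = 12.2 − 8.75 = 3.45 V, so V_ov = 3.45 − 1.04 = 2.41 V.
Assume saturation: I_D = ½ k_p V_ov² = 0.5 × 2.02 × 2.41² = 5.87 mA, giving V_SD = V_DD − I_D R_D = 12.2 − 5.87 × 2.06 = 0.116 V.
But 0.116 V < V_ov = 2.41 V, so the device is actually in triode.
In triode I_D = k_p[V_ov V_SD − ½ V_SD²] and I_D = (V_DD − V_SD)/R_D. Equating: 2.08 V_SD² − 11.03 V_SD + 12.2 = 0, giving V_SD = 1.57 V (the root below V_ov).
I_D = (12.2 − 1.57) / 2.06 = 5.16 mA.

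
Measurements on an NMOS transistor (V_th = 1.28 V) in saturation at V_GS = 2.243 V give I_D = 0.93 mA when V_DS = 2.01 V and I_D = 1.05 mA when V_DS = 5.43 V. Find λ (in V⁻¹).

λ = 0.0408 V⁻¹

With V_GS fixed, I_D ∝ (1 + λ V_DS) in saturation, so I_D2/I_D1 = (1 + λ V_DS2)/(1 + λ V_DS1).
1.05/0.93 = 1.129 = (1 + 5.43 λ)/(1 + 2.01 λ).
Solving: λ (I_D1 V_DS2 − I_D2 V_DS1) = I_D2 − I_D1, so λ = (1.05 − 0.93) / (0.93 × 5.43 − 1.05 × 2.01) = 0.12 / 2.94 = 0.0408 V⁻¹.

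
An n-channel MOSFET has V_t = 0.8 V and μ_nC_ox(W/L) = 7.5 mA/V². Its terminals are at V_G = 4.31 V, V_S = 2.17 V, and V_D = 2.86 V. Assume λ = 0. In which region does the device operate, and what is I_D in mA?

V_GS = V_G − V_S = 4.31 − 2.17 = 2.14 V; V_DS = V_D − V_S = 2.86 − 2.17 = 0.69 V.
V_ov = V_GS − V_t = 2.14 − 0.8 = 1.34 V.
Since V_DS = 0.69 V < V_ov = 1.34 V, the device is in the triode region.
I_D = k_n [V_ov · V_DS − ½ V_DS²] = 7.5 × [1.34 × 0.69 − 0.5 × 0.69²] = 5.15 mA.

Triode; I_D = 5.15 mA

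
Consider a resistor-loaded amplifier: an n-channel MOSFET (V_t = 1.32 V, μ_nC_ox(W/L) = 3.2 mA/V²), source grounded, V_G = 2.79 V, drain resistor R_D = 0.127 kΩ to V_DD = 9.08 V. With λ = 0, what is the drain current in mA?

I_D = 3.46 mA

V_GS = V_G = 2.79 V, so V_ov = 2.79 − 1.32 = 1.47 V.
Assume saturation: I_D = ½ k_n V_ov² = 0.5 × 3.2 × 1.47² = 3.46 mA, giving V_DS = V_DD − I_D R_D = 9.08 − 3.46 × 0.127 = 8.64 V.
V_DS = 8.64 V ≥ V_ov = 1.47 V, confirming saturation.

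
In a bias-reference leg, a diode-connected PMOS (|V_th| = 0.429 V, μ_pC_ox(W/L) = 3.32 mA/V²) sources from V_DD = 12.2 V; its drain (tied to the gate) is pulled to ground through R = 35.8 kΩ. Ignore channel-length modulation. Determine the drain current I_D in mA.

I_D = 0.317 mA

With gate tied to drain, V_SG = V_SD ≥ V_SG − |V_th|, so the device is in saturation.
KCL at the drain: ½ k_p (V_SG − |V_th|)² = (V_DD − V_SG)/R.
Let x = V_SG − 0.429. Then 59.4 x² + x − 11.77 = 0, giving x = 0.437 V (positive root), so V_SG = 0.866 V.
I_D = (V_DD − V_SG)/R = (12.2 − 0.866) / 35.8 = 0.317 mA.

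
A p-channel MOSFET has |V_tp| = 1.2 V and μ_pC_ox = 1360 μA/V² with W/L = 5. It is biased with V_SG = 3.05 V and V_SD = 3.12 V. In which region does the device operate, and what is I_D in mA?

k_p = μ_pC_ox · (W/L) = 6.8 mA/V².
V_ov = V_SG − |V_tp| = 3.05 − 1.2 = 1.85 V.
Since V_SD = 3.12 V ≥ V_ov = 1.85 V, the device is in saturation.
I_D = ½ k_p V_ov² = 0.5 × 6.8 × 1.85² = 11.6 mA.

Saturation; I_D = 11.6 mA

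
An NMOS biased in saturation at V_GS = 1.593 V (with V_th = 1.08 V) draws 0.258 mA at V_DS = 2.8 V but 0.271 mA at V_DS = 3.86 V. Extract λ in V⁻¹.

With V_GS fixed, I_D ∝ (1 + λ V_DS) in saturation, so I_D2/I_D1 = (1 + λ V_DS2)/(1 + λ V_DS1).
0.271/0.258 = 1.05 = (1 + 3.86 λ)/(1 + 2.8 λ).
Solving: λ (I_D1 V_DS2 − I_D2 V_DS1) = I_D2 − I_D1, so λ = (0.271 − 0.258) / (0.258 × 3.86 − 0.271 × 2.8) = 0.013 / 0.237 = 0.0548 V⁻¹.

λ = 0.0548 V⁻¹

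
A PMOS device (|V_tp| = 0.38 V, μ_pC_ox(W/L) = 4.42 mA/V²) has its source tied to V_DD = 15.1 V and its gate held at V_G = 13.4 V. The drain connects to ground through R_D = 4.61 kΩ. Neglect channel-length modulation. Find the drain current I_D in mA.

I_D = 3.11 mA

V_SG = V_DD − V_G = 15.1 − 13.4 = 1.7 V, so V_ov = 1.7 − 0.38 = 1.32 V.
Assume saturation: I_D = ½ k_p V_ov² = 0.5 × 4.42 × 1.32² = 3.85 mA, giving V_SD = V_DD − I_D R_D = 15.1 − 3.85 × 4.61 = -2.65 V.
But -2.65 V < V_ov = 1.32 V, so the device is actually in triode.
In triode I_D = k_p[V_ov V_SD − ½ V_SD²] and I_D = (V_DD − V_SD)/R_D. Equating: 10.2 V_SD² − 27.9 V_SD + 15.1 = 0, giving V_SD = 0.743 V (the root below V_ov).
I_D = (15.1 − 0.743) / 4.61 = 3.11 mA.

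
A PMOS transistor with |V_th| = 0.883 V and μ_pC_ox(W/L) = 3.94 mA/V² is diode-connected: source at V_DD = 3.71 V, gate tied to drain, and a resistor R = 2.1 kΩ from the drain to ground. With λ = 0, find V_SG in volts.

With gate tied to drain, V_SG = V_SD ≥ V_SG − |V_th|, so the device is in saturation.
KCL at the drain: ½ k_p (V_SG − |V_th|)² = (V_DD − V_SG)/R.
Let x = V_SG − 0.883. Then 4.14 x² + x − 2.827 = 0, giving x = 0.715 V (positive root), so V_SG = 1.6 V.
I_D = (V_DD − V_SG)/R = (3.71 − 1.6) / 2.1 = 1.01 mA.

V_SG = 1.60 V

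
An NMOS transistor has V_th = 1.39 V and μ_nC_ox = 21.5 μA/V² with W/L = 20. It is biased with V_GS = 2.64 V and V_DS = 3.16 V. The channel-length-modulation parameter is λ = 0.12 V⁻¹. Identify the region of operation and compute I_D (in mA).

Saturation; I_D = 0.463 mA

k_n = μ_nC_ox · (W/L) = 0.43 mA/V².
V_ov = V_GS − V_th = 2.64 − 1.39 = 1.25 V.
Since V_DS = 3.16 V ≥ V_ov = 1.25 V, the device is in saturation.
I_D = ½ k_n V_ov² (1 + λ V_DS) = 0.5 × 0.43 × 1.25² × (1 + 0.12 × 3.16) = 0.463 mA.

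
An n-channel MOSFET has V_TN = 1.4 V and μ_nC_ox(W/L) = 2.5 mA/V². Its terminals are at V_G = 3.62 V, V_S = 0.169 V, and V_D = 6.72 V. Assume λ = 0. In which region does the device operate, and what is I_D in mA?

Saturation; I_D = 5.26 mA

V_GS = V_G − V_S = 3.62 − 0.169 = 3.45 V; V_DS = V_D − V_S = 6.72 − 0.169 = 6.55 V.
V_ov = V_GS − V_TN = 3.45 − 1.4 = 2.05 V.
Since V_DS = 6.55 V ≥ V_ov = 2.05 V, the device is in saturation.
I_D = ½ k_n V_ov² = 0.5 × 2.5 × 2.05² = 5.26 mA.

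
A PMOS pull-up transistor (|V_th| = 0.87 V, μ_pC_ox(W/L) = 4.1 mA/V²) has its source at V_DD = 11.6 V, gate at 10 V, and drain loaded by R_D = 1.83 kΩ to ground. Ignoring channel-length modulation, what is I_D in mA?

V_SG = V_DD − V_G = 11.6 − 10 = 1.6 V, so V_ov = 1.6 − 0.87 = 0.73 V.
Assume saturation: I_D = ½ k_p V_ov² = 0.5 × 4.1 × 0.73² = 1.09 mA, giving V_SD = V_DD − I_D R_D = 11.6 − 1.09 × 1.83 = 9.6 V.
V_SD = 9.6 V ≥ V_ov = 0.73 V, confirming saturation.

I_D = 1.09 mA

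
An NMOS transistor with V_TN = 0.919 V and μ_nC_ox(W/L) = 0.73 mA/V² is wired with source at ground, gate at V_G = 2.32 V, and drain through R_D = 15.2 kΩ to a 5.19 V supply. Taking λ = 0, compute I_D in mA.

I_D = 0.318 mA

V_GS = V_G = 2.32 V, so V_ov = 2.32 − 0.919 = 1.4 V.
Assume saturation: I_D = ½ k_n V_ov² = 0.5 × 0.73 × 1.4² = 0.716 mA, giving V_DS = V_DD − I_D R_D = 5.19 − 0.716 × 15.2 = -5.7 V.
But -5.7 V < V_ov = 1.4 V, so the device is actually in triode.
In triode I_D = k_n[V_ov V_DS − ½ V_DS²] and I_D = (V_DD − V_DS)/R_D. Equating: 5.55 V_DS² − 16.55 V_DS + 5.19 = 0, giving V_DS = 0.356 V (the root below V_ov).
I_D = (5.19 − 0.356) / 15.2 = 0.318 mA.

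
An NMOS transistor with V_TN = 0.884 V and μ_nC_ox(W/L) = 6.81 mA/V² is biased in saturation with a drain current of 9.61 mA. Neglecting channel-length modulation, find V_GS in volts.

In saturation I_D = ½ k_n (V_GS − V_TN)², so V_GS − V_TN = √(2 I_D / k_n) = √(2 × 9.61 / 6.81) = 1.68 V.
V_GS = 0.884 + 1.68 = 2.56 V.

V_GS = 2.56 V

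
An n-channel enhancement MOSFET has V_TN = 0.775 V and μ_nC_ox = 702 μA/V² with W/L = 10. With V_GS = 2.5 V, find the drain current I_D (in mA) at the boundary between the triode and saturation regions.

At the boundary V_DS = V_ov = V_GS − V_TN = 2.5 − 0.775 = 1.73 V.
k_n = μ_nC_ox · (W/L) = 7.02 mA/V².
I_D = ½ k_n V_ov² = 0.5 × 7.02 × 1.73² = 10.4 mA.

I_D = 10.4 mA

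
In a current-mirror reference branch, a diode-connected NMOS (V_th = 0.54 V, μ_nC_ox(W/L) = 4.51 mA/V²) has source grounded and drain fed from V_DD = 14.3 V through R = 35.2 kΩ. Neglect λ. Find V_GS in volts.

With gate tied to drain, V_GS = V_DS ≥ V_GS − V_th, so the device is in saturation.
KCL at the drain: ½ k_n (V_GS − V_th)² = (V_DD − V_GS)/R.
Let x = V_GS − 0.54. Then 79.4 x² + x − 13.76 = 0, giving x = 0.41 V (positive root), so V_GS = 0.95 V.
I_D = (V_DD − V_GS)/R = (14.3 − 0.95) / 35.2 = 0.379 mA.

V_GS = 0.950 V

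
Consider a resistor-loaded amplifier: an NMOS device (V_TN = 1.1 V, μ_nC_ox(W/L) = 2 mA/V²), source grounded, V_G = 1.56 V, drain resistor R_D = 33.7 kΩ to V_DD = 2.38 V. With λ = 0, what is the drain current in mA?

V_GS = V_G = 1.56 V, so V_ov = 1.56 − 1.1 = 0.46 V.
Assume saturation: I_D = ½ k_n V_ov² = 0.5 × 2 × 0.46² = 0.212 mA, giving V_DS = V_DD − I_D R_D = 2.38 − 0.212 × 33.7 = -4.75 V.
But -4.75 V < V_ov = 0.46 V, so the device is actually in triode.
In triode I_D = k_n[V_ov V_DS − ½ V_DS²] and I_D = (V_DD − V_DS)/R_D. Equating: 33.7 V_DS² − 32 V_DS + 2.38 = 0, giving V_DS = 0.0813 V (the root below V_ov).
I_D = (2.38 − 0.0813) / 33.7 = 0.0682 mA.

I_D = 0.0682 mA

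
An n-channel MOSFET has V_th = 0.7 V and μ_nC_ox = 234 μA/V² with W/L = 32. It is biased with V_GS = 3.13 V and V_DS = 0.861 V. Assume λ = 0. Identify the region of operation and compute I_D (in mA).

k_n = μ_nC_ox · (W/L) = 7.488 mA/V².
V_ov = V_GS − V_th = 3.13 − 0.7 = 2.43 V.
Since V_DS = 0.861 V < V_ov = 2.43 V, the device is in the triode region.
I_D = k_n [V_ov · V_DS − ½ V_DS²] = 7.488 × [2.43 × 0.861 − 0.5 × 0.861²] = 12.9 mA.

Triode; I_D = 12.9 mA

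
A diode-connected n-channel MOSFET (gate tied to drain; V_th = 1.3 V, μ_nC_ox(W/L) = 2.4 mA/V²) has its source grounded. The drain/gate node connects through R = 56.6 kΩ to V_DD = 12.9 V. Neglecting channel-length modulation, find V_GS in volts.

With gate tied to drain, V_GS = V_DS ≥ V_GS − V_th, so the device is in saturation.
KCL at the drain: ½ k_n (V_GS − V_th)² = (V_DD − V_GS)/R.
Let x = V_GS − 1.3. Then 67.9 x² + x − 11.6 = 0, giving x = 0.406 V (positive root), so V_GS = 1.71 V.
I_D = (V_DD − V_GS)/R = (12.9 − 1.71) / 56.6 = 0.198 mA.

V_GS = 1.71 V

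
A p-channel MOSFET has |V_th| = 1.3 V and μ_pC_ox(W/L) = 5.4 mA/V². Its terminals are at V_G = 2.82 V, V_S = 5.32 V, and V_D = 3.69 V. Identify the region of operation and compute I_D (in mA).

V_SG = V_S − V_G = 5.32 − 2.82 = 2.5 V; V_SD = V_S − V_D = 5.32 − 3.69 = 1.63 V.
V_ov = V_SG − |V_th| = 2.5 − 1.3 = 1.2 V.
Since V_SD = 1.63 V ≥ V_ov = 1.2 V, the device is in saturation.
I_D = ½ k_p V_ov² = 0.5 × 5.4 × 1.2² = 3.89 mA.

Saturation; I_D = 3.89 mA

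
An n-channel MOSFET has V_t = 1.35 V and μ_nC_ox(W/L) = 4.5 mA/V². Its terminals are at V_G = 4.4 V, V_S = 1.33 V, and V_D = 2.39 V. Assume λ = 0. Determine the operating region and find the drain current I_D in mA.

Triode; I_D = 5.68 mA

V_GS = V_G − V_S = 4.4 − 1.33 = 3.07 V; V_DS = V_D − V_S = 2.39 − 1.33 = 1.06 V.
V_ov = V_GS − V_t = 3.07 − 1.35 = 1.72 V.
Since V_DS = 1.06 V < V_ov = 1.72 V, the device is in the triode region.
I_D = k_n [V_ov · V_DS − ½ V_DS²] = 4.5 × [1.72 × 1.06 − 0.5 × 1.06²] = 5.68 mA.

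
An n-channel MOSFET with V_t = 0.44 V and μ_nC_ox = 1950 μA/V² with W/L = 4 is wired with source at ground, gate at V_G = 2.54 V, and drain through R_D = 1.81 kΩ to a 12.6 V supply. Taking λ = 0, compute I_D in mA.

V_GS = V_G = 2.54 V, so V_ov = 2.54 − 0.44 = 2.1 V.
k_n = μ_nC_ox · (W/L) = 7.8 mA/V².
Assume saturation: I_D = ½ k_n V_ov² = 0.5 × 7.8 × 2.1² = 17.2 mA, giving V_DS = V_DD − I_D R_D = 12.6 − 17.2 × 1.81 = -18.5 V.
But -18.5 V < V_ov = 2.1 V, so the device is actually in triode.
In triode I_D = k_n[V_ov V_DS − ½ V_DS²] and I_D = (V_DD − V_DS)/R_D. Equating: 7.06 V_DS² − 30.65 V_DS + 12.6 = 0, giving V_DS = 0.46 V (the root below V_ov).
I_D = (12.6 − 0.46) / 1.81 = 6.71 mA.

I_D = 6.71 mA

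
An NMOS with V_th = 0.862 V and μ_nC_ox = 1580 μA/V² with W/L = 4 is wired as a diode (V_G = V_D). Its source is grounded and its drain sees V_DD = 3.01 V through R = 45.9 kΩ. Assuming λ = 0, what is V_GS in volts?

With gate tied to drain, V_GS = V_DS ≥ V_GS − V_th, so the device is in saturation.
k_n = μ_nC_ox · (W/L) = 6.32 mA/V².
KCL at the drain: ½ k_n (V_GS − V_th)² = (V_DD − V_GS)/R.
Let x = V_GS − 0.862. Then 145 x² + x − 2.148 = 0, giving x = 0.118 V (positive root), so V_GS = 0.98 V.
I_D = (V_DD − V_GS)/R = (3.01 − 0.98) / 45.9 = 0.0442 mA.

V_GS = 0.980 V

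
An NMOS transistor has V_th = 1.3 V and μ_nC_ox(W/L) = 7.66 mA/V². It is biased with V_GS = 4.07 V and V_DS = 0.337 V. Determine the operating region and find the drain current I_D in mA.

V_ov = V_GS − V_th = 4.07 − 1.3 = 2.77 V.
Since V_DS = 0.337 V < V_ov = 2.77 V, the device is in the triode region.
I_D = k_n [V_ov · V_DS − ½ V_DS²] = 7.66 × [2.77 × 0.337 − 0.5 × 0.337²] = 6.72 mA.

Triode; I_D = 6.72 mA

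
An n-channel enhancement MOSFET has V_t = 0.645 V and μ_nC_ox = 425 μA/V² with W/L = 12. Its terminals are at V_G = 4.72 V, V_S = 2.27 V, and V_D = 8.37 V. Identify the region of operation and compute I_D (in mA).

Saturation; I_D = 8.31 mA

V_GS = V_G − V_S = 4.72 − 2.27 = 2.45 V; V_DS = V_D − V_S = 8.37 − 2.27 = 6.1 V.
k_n = μ_nC_ox · (W/L) = 5.1 mA/V².
V_ov = V_GS − V_t = 2.45 − 0.645 = 1.8 V.
Since V_DS = 6.1 V ≥ V_ov = 1.8 V, the device is in saturation.
I_D = ½ k_n V_ov² = 0.5 × 5.1 × 1.8² = 8.31 mA.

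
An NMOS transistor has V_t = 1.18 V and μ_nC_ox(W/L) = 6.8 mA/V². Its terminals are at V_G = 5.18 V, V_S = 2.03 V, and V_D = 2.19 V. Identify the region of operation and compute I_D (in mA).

Triode; I_D = 2.06 mA

V_GS = V_G − V_S = 5.18 − 2.03 = 3.15 V; V_DS = V_D − V_S = 2.19 − 2.03 = 0.16 V.
V_ov = V_GS − V_t = 3.15 − 1.18 = 1.97 V.
Since V_DS = 0.16 V < V_ov = 1.97 V, the device is in the triode region.
I_D = k_n [V_ov · V_DS − ½ V_DS²] = 6.8 × [1.97 × 0.16 − 0.5 × 0.16²] = 2.06 mA.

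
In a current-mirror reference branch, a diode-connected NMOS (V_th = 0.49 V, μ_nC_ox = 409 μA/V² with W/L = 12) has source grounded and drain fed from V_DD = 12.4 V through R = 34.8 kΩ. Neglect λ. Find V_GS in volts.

V_GS = 0.858 V

With gate tied to drain, V_GS = V_DS ≥ V_GS − V_th, so the device is in saturation.
k_n = μ_nC_ox · (W/L) = 4.908 mA/V².
KCL at the drain: ½ k_n (V_GS − V_th)² = (V_DD − V_GS)/R.
Let x = V_GS − 0.49. Then 85.4 x² + x − 11.91 = 0, giving x = 0.368 V (positive root), so V_GS = 0.858 V.
I_D = (V_DD − V_GS)/R = (12.4 − 0.858) / 34.8 = 0.332 mA.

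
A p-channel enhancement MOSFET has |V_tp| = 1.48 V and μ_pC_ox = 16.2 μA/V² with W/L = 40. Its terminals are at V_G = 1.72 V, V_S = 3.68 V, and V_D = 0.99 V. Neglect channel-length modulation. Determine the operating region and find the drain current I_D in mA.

Saturation; I_D = 0.0746 mA

V_SG = V_S − V_G = 3.68 − 1.72 = 1.96 V; V_SD = V_S − V_D = 3.68 − 0.99 = 2.69 V.
k_p = μ_pC_ox · (W/L) = 0.648 mA/V².
V_ov = V_SG − |V_tp| = 1.96 − 1.48 = 0.48 V.
Since V_SD = 2.69 V ≥ V_ov = 0.48 V, the device is in saturation.
I_D = ½ k_p V_ov² = 0.5 × 0.648 × 0.48² = 0.0746 mA.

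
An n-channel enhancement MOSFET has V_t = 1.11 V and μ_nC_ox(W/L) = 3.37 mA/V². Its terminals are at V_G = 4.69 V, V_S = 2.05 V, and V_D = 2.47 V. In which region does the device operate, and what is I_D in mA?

V_GS = V_G − V_S = 4.69 − 2.05 = 2.64 V; V_DS = V_D − V_S = 2.47 − 2.05 = 0.42 V.
V_ov = V_GS − V_t = 2.64 − 1.11 = 1.53 V.
Since V_DS = 0.42 V < V_ov = 1.53 V, the device is in the triode region.
I_D = k_n [V_ov · V_DS − ½ V_DS²] = 3.37 × [1.53 × 0.42 − 0.5 × 0.42²] = 1.87 mA.

Triode; I_D = 1.87 mA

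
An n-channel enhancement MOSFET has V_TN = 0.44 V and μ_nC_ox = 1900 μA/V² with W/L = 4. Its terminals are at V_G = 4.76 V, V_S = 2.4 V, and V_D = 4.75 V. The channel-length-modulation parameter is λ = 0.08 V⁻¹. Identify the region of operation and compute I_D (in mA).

Saturation; I_D = 16.6 mA

V_GS = V_G − V_S = 4.76 − 2.4 = 2.36 V; V_DS = V_D − V_S = 4.75 − 2.4 = 2.35 V.
k_n = μ_nC_ox · (W/L) = 7.6 mA/V².
V_ov = V_GS − V_TN = 2.36 − 0.44 = 1.92 V.
Since V_DS = 2.35 V ≥ V_ov = 1.92 V, the device is in saturation.
I_D = ½ k_n V_ov² (1 + λ V_DS) = 0.5 × 7.6 × 1.92² × (1 + 0.08 × 2.35) = 16.6 mA.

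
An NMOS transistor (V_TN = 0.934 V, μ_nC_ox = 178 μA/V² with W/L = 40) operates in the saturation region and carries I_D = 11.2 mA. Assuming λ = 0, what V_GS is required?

V_GS = 2.71 V

k_n = μ_nC_ox · (W/L) = 7.12 mA/V².
In saturation I_D = ½ k_n (V_GS − V_TN)², so V_GS − V_TN = √(2 I_D / k_n) = √(2 × 11.2 / 7.12) = 1.77 V.
V_GS = 0.934 + 1.77 = 2.71 V.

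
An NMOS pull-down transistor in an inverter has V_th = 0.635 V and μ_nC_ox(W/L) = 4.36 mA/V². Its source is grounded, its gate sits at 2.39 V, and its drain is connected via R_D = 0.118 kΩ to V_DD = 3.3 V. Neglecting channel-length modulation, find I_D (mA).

V_GS = V_G = 2.39 V, so V_ov = 2.39 − 0.635 = 1.76 V.
Assume saturation: I_D = ½ k_n V_ov² = 0.5 × 4.36 × 1.76² = 6.71 mA, giving V_DS = V_DD − I_D R_D = 3.3 − 6.71 × 0.118 = 2.51 V.
V_DS = 2.51 V ≥ V_ov = 1.76 V, confirming saturation.

I_D = 6.71 mA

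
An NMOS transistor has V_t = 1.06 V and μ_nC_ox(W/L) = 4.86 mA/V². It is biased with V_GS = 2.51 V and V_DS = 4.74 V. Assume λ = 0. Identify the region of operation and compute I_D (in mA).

V_ov = V_GS − V_t = 2.51 − 1.06 = 1.45 V.
Since V_DS = 4.74 V ≥ V_ov = 1.45 V, the device is in saturation.
I_D = ½ k_n V_ov² = 0.5 × 4.86 × 1.45² = 5.11 mA.

Saturation; I_D = 5.11 mA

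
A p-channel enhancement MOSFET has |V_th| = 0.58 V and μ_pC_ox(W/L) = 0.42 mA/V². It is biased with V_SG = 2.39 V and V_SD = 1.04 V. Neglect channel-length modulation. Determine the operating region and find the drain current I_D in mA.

Triode; I_D = 0.563 mA

V_ov = V_SG − |V_th| = 2.39 − 0.58 = 1.81 V.
Since V_SD = 1.04 V < V_ov = 1.81 V, the device is in the triode region.
I_D = k_p [V_ov · V_SD − ½ V_SD²] = 0.42 × [1.81 × 1.04 − 0.5 × 1.04²] = 0.563 mA.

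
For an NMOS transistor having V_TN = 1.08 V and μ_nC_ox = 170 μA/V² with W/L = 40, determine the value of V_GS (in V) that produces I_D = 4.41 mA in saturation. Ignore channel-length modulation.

V_GS = 2.22 V

k_n = μ_nC_ox · (W/L) = 6.8 mA/V².
In saturation I_D = ½ k_n (V_GS − V_TN)², so V_GS − V_TN = √(2 I_D / k_n) = √(2 × 4.41 / 6.8) = 1.14 V.
V_GS = 1.08 + 1.14 = 2.22 V.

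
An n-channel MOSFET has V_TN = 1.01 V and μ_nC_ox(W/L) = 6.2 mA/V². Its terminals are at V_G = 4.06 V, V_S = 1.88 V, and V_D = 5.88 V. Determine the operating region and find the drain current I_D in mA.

Saturation; I_D = 4.24 mA

V_GS = V_G − V_S = 4.06 − 1.88 = 2.18 V; V_DS = V_D − V_S = 5.88 − 1.88 = 4 V.
V_ov = V_GS − V_TN = 2.18 − 1.01 = 1.17 V.
Since V_DS = 4 V ≥ V_ov = 1.17 V, the device is in saturation.
I_D = ½ k_n V_ov² = 0.5 × 6.2 × 1.17² = 4.24 mA.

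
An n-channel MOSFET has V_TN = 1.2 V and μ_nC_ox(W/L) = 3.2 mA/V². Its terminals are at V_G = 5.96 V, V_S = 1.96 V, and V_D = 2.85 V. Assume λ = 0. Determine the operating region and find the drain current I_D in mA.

Triode; I_D = 6.71 mA

V_GS = V_G − V_S = 5.96 − 1.96 = 4 V; V_DS = V_D − V_S = 2.85 − 1.96 = 0.89 V.
V_ov = V_GS − V_TN = 4 − 1.2 = 2.8 V.
Since V_DS = 0.89 V < V_ov = 2.8 V, the device is in the triode region.
I_D = k_n [V_ov · V_DS − ½ V_DS²] = 3.2 × [2.8 × 0.89 − 0.5 × 0.89²] = 6.71 mA.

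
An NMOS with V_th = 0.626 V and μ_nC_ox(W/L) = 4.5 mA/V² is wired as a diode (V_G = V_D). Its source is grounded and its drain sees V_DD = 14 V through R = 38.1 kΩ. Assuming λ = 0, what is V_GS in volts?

With gate tied to drain, V_GS = V_DS ≥ V_GS − V_th, so the device is in saturation.
KCL at the drain: ½ k_n (V_GS − V_th)² = (V_DD − V_GS)/R.
Let x = V_GS − 0.626. Then 85.7 x² + x − 13.37 = 0, giving x = 0.389 V (positive root), so V_GS = 1.02 V.
I_D = (V_DD − V_GS)/R = (14 − 1.02) / 38.1 = 0.341 mA.

V_GS = 1.02 V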